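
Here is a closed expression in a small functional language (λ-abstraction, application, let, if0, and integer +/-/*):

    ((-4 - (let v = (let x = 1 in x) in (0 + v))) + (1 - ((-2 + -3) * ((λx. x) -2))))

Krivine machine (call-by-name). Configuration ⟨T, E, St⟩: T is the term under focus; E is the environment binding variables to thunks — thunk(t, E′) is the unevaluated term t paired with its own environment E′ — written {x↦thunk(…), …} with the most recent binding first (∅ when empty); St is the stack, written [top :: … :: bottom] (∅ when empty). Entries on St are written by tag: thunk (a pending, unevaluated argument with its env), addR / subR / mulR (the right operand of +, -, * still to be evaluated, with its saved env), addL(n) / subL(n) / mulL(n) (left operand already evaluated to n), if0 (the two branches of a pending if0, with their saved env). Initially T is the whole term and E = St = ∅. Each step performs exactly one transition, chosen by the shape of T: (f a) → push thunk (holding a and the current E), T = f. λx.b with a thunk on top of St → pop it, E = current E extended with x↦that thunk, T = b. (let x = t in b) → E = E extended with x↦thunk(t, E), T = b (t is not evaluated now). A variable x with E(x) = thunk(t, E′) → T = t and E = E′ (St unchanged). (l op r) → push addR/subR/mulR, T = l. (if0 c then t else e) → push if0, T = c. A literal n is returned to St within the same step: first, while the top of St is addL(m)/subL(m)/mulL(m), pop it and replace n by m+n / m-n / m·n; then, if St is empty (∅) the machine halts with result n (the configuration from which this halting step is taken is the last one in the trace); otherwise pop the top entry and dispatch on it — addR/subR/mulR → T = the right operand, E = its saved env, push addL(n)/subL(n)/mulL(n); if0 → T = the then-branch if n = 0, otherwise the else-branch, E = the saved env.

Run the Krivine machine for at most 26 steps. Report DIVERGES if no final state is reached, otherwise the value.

[0] <T=((-4 - (let v = (let x = 1 in x) in (0 + v))) + (1 - ((-2 + -3) * ((λx. x) -2)))), E=∅, St=∅>
[1] <T=(-4 - (let v = (let x = 1 in x) in (0 + v))), E=∅, St=[addR]>
[2] <T=-4, E=∅, St=[subR :: addR]>
[3] <T=(let v = (let x = 1 in x) in (0 + v)), E=∅, St=[subL(-4) :: addR]>
[4] <T=(0 + v), E={v↦thunk((let x = 1 in x), ∅)}, St=[subL(-4) :: addR]>
[5] <T=0, E={v↦thunk((let x = 1 in x), ∅)}, St=[addR :: subL(-4) :: addR]>
[6] <T=v, E={v↦thunk((let x = 1 in x), ∅)}, St=[addL(0) :: subL(-4) :: addR]>
[7] <T=(let x = 1 in x), E=∅, St=[addL(0) :: subL(-4) :: addR]>
[8] <T=x, E={x↦thunk(1, ∅)}, St=[addL(0) :: subL(-4) :: addR]>
[9] <T=1, E=∅, St=[addL(0) :: subL(-4) :: addR]>
[10] <T=(1 - ((-2 + -3) * ((λx. x) -2))), E=∅, St=[addL(-5)]>
[11] <T=1, E=∅, St=[subR :: addL(-5)]>
[12] <T=((-2 + -3) * ((λx. x) -2)), E=∅, St=[subL(1) :: addL(-5)]>
[13] <T=(-2 + -3), E=∅, St=[mulR :: subL(1) :: addL(-5)]>
[14] <T=-2, E=∅, St=[addR :: mulR :: subL(1) :: addL(-5)]>
[15] <T=-3, E=∅, St=[addL(-2) :: mulR :: subL(1) :: addL(-5)]>
[16] <T=((λx. x) -2), E=∅, St=[mulL(-5) :: subL(1) :: addL(-5)]>
[17] <T=(λx. x), E=∅, St=[thunk :: mulL(-5) :: subL(1) :: addL(-5)]>
[18] <T=x, E={x↦thunk(-2, ∅)}, St=[mulL(-5) :: subL(1) :: addL(-5)]>
[19] <T=-2, E=∅, St=[mulL(-5) :: subL(1) :: addL(-5)]>
→ final value -14

Answer: -14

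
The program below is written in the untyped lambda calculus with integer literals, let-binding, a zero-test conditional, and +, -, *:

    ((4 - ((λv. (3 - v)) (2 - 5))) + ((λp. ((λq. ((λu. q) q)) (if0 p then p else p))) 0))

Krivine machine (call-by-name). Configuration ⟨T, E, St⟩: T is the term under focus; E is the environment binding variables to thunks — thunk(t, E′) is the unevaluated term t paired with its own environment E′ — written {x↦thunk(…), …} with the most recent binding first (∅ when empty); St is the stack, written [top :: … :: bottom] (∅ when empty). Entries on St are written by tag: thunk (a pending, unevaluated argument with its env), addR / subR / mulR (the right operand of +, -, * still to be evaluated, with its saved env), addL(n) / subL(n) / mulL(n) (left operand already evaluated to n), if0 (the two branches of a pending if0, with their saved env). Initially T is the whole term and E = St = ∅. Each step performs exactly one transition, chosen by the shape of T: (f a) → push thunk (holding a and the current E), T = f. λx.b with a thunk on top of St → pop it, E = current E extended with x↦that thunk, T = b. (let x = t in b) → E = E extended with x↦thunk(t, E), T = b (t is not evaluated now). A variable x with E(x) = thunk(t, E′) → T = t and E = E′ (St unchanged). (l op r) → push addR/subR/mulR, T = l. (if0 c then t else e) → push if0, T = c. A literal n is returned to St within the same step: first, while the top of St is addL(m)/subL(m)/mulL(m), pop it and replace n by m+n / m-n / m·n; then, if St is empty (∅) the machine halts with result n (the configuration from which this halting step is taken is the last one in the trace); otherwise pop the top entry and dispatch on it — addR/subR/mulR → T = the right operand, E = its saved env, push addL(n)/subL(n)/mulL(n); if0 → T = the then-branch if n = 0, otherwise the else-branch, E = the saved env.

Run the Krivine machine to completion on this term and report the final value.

Answer: -2

Execution trace:
[0] ⟨T=((4 - ((λv. (3 - v)) (2 - 5))) + ((λp. ((λq. ((λu. q) q)) (if0 p then p else p))) 0)); E=∅; St=∅⟩
[1] ⟨T=(4 - ((λv. (3 - v)) (2 - 5))); E=∅; St=[addR]⟩
[2] ⟨T=4; E=∅; St=[subR :: addR]⟩
[3] ⟨T=((λv. (3 - v)) (2 - 5)); E=∅; St=[subL(4) :: addR]⟩
[4] ⟨T=(λv. (3 - v)); E=∅; St=[thunk :: subL(4) :: addR]⟩
[5] ⟨T=(3 - v); E={v↦thunk((2 - 5), ∅)}; St=[subL(4) :: addR]⟩
[6] ⟨T=3; E={v↦thunk((2 - 5), ∅)}; St=[subR :: subL(4) :: addR]⟩
[7] ⟨T=v; E={v↦thunk((2 - 5), ∅)}; St=[subL(3) :: subL(4) :: addR]⟩
[8] ⟨T=(2 - 5); E=∅; St=[subL(3) :: subL(4) :: addR]⟩
[9] ⟨T=2; E=∅; St=[subR :: subL(3) :: subL(4) :: addR]⟩
[10] ⟨T=5; E=∅; St=[subL(2) :: subL(3) :: subL(4) :: addR]⟩
[11] ⟨T=((λp. ((λq. ((λu. q) q)) (if0 p then p else p))) 0); E=∅; St=[addL(-2)]⟩
[12] ⟨T=(λp. ((λq. ((λu. q) q)) (if0 p then p else p))); E=∅; St=[thunk :: addL(-2)]⟩
[13] ⟨T=((λq. ((λu. q) q)) (if0 p then p else p)); E={p↦thunk(0, ∅)}; St=[addL(-2)]⟩
[14] ⟨T=(λq. ((λu. q) q)); E={p↦thunk(0, ∅)}; St=[thunk :: addL(-2)]⟩
[15] ⟨T=((λu. q) q); E={q↦thunk((if0 p then p else p), {p↦thunk(0, ∅)}), p↦thunk(0, ∅)}; St=[addL(-2)]⟩
[16] ⟨T=(λu. q); E={q↦thunk((if0 p then p else p), {p↦thunk(0, ∅)}), p↦thunk(0, ∅)}; St=[thunk :: addL(-2)]⟩
[17] ⟨T=q; E={u↦thunk(q, {q↦thunk((if0 p then p else p), {p↦thunk(0, ∅)}), p↦thunk(0, ∅)}), q↦thunk((if0 p then p else p), {p↦thunk(0, ∅)}), p↦thunk(0, ∅)}; St=[addL(-2)]⟩
[18] ⟨T=(if0 p then p else p); E={p↦thunk(0, ∅)}; St=[addL(-2)]⟩
[19] ⟨T=p; E={p↦thunk(0, ∅)}; St=[if0 :: addL(-2)]⟩
[20] ⟨T=0; E=∅; St=[if0 :: addL(-2)]⟩
[21] ⟨T=p; E={p↦thunk(0, ∅)}; St=[addL(-2)]⟩
[22] ⟨T=0; E=∅; St=[addL(-2)]⟩
→ final value -2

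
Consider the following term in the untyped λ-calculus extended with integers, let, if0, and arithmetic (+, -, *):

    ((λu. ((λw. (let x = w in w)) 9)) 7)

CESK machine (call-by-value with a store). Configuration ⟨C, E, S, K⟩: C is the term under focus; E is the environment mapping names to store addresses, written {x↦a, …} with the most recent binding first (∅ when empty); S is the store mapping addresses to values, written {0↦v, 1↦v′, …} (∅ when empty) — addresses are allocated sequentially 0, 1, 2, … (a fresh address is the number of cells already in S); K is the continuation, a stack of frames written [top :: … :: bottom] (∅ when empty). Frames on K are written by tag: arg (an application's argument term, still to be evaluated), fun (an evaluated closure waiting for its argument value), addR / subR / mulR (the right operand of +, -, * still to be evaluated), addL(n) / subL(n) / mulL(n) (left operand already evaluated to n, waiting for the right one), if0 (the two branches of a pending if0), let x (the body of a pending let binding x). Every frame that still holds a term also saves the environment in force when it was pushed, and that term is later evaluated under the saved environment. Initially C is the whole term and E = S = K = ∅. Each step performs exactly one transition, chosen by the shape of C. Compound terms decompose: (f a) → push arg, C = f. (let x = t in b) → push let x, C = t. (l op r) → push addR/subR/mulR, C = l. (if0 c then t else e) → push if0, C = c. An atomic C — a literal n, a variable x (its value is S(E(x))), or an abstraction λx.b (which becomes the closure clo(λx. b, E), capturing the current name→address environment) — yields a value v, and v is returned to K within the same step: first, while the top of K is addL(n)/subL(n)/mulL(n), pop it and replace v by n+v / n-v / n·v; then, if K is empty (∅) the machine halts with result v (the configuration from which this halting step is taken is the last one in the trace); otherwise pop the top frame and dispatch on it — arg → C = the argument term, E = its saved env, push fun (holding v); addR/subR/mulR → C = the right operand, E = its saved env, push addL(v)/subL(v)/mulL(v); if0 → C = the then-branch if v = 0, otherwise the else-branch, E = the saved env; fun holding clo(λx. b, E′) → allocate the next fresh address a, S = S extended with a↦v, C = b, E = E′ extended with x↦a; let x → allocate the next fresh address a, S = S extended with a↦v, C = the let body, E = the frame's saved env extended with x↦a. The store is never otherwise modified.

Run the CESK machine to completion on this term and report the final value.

Answer: 9

Execution trace:
0. [C=((λu. ((λw. (let x = w in w)) 9)) 7) | E=∅ | S=∅ | K=∅]
1. [C=(λu. ((λw. (let x = w in w)) 9)) | E=∅ | S=∅ | K=[arg]]
2. [C=7 | E=∅ | S=∅ | K=[fun]]
3. [C=((λw. (let x = w in w)) 9) | E={u↦0} | S={0↦7} | K=∅]
4. [C=(λw. (let x = w in w)) | E={u↦0} | S={0↦7} | K=[arg]]
5. [C=9 | E={u↦0} | S={0↦7} | K=[fun]]
6. [C=(let x = w in w) | E={w↦1, u↦0} | S={0↦7, 1↦9} | K=∅]
7. [C=w | E={w↦1, u↦0} | S={0↦7, 1↦9} | K=[let x]]
8. [C=w | E={x↦2, w↦1, u↦0} | S={0↦7, 1↦9, 2↦9} | K=∅]
→ final value 9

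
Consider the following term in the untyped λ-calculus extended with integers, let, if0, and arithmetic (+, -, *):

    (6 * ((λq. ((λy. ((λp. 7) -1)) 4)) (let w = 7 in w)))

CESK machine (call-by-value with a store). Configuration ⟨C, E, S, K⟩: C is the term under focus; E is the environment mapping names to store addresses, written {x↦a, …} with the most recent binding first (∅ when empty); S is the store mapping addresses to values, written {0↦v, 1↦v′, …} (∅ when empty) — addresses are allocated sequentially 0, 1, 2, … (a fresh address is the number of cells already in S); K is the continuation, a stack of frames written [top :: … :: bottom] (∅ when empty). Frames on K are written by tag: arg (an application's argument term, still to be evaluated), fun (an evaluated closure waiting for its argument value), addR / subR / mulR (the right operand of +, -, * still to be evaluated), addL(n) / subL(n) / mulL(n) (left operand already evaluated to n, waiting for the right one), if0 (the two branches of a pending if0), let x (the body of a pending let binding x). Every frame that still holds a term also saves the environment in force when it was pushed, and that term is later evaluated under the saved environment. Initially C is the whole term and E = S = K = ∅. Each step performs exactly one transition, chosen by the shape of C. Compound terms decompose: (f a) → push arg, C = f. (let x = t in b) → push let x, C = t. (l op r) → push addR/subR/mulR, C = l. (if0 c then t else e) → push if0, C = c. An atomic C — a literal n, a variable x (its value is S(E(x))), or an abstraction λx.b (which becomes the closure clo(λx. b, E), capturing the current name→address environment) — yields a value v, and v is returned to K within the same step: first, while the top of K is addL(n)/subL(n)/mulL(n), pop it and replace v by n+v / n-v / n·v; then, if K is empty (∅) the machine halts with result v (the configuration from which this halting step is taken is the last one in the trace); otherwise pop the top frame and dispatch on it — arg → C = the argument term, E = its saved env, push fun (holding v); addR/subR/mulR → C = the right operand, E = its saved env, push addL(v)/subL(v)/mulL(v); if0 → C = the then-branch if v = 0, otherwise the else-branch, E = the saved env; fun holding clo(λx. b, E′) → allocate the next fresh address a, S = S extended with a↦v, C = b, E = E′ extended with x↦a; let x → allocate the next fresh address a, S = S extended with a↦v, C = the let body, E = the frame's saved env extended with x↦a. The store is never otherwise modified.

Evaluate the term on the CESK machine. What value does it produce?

Answer: 42

Derivation:
t=0: [C=(6 * ((λq. ((λy. ((λp. 7) -1)) 4)) (let w = 7 in w))) | E=∅ | S=∅ | K=∅]
t=1: [C=6 | E=∅ | S=∅ | K=[mulR]]
t=2: [C=((λq. ((λy. ((λp. 7) -1)) 4)) (let w = 7 in w)) | E=∅ | S=∅ | K=[mulL(6)]]
t=3: [C=(λq. ((λy. ((λp. 7) -1)) 4)) | E=∅ | S=∅ | K=[arg :: mulL(6)]]
t=4: [C=(let w = 7 in w) | E=∅ | S=∅ | K=[fun :: mulL(6)]]
t=5: [C=7 | E=∅ | S=∅ | K=[let w :: fun :: mulL(6)]]
t=6: [C=w | E={w↦0} | S={0↦7} | K=[fun :: mulL(6)]]
t=7: [C=((λy. ((λp. 7) -1)) 4) | E={q↦1} | S={0↦7, 1↦7} | K=[mulL(6)]]
t=8: [C=(λy. ((λp. 7) -1)) | E={q↦1} | S={0↦7, 1↦7} | K=[arg :: mulL(6)]]
t=9: [C=4 | E={q↦1} | S={0↦7, 1↦7} | K=[fun :: mulL(6)]]
t=10: [C=((λp. 7) -1) | E={y↦2, q↦1} | S={0↦7, 1↦7, 2↦4} | K=[mulL(6)]]
t=11: [C=(λp. 7) | E={y↦2, q↦1} | S={0↦7, 1↦7, 2↦4} | K=[arg :: mulL(6)]]
t=12: [C=-1 | E={y↦2, q↦1} | S={0↦7, 1↦7, 2↦4} | K=[fun :: mulL(6)]]
t=13: [C=7 | E={p↦3, y↦2, q↦1} | S={0↦7, 1↦7, 2↦4, 3↦-1} | K=[mulL(6)]]
→ final value 42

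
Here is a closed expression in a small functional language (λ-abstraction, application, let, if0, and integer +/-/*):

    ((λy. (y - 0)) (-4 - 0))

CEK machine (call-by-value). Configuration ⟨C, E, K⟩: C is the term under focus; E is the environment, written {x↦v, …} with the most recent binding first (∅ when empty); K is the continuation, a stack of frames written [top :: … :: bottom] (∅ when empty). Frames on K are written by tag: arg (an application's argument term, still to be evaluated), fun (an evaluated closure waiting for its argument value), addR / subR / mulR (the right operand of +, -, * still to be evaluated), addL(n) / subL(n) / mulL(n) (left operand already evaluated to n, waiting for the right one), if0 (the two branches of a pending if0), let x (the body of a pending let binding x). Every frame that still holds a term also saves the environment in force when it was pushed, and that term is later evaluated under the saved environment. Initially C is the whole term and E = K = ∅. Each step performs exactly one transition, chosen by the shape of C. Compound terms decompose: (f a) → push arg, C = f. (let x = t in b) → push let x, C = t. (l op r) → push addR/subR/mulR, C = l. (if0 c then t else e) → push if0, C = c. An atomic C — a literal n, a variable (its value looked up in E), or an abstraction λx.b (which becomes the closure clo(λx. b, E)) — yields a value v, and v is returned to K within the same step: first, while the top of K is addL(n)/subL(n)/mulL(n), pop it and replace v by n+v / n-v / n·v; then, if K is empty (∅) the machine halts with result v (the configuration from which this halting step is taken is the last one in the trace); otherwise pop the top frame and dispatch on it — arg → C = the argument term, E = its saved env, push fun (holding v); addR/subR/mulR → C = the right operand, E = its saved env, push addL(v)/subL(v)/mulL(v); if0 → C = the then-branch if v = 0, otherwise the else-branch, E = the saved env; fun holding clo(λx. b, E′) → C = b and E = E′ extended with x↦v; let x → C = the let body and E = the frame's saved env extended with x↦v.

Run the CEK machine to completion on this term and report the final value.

Answer: -4

Execution trace:
[0] [C=((λy. (y - 0)) (-4 - 0)) | E=∅ | K=∅]
[1] [C=(λy. (y - 0)) | E=∅ | K=[arg]]
[2] [C=(-4 - 0) | E=∅ | K=[fun]]
[3] [C=-4 | E=∅ | K=[subR :: fun]]
[4] [C=0 | E=∅ | K=[subL(-4) :: fun]]
[5] [C=(y - 0) | E={y↦-4} | K=∅]
[6] [C=y | E={y↦-4} | K=[subR]]
[7] [C=0 | E={y↦-4} | K=[subL(-4)]]
→ final value -4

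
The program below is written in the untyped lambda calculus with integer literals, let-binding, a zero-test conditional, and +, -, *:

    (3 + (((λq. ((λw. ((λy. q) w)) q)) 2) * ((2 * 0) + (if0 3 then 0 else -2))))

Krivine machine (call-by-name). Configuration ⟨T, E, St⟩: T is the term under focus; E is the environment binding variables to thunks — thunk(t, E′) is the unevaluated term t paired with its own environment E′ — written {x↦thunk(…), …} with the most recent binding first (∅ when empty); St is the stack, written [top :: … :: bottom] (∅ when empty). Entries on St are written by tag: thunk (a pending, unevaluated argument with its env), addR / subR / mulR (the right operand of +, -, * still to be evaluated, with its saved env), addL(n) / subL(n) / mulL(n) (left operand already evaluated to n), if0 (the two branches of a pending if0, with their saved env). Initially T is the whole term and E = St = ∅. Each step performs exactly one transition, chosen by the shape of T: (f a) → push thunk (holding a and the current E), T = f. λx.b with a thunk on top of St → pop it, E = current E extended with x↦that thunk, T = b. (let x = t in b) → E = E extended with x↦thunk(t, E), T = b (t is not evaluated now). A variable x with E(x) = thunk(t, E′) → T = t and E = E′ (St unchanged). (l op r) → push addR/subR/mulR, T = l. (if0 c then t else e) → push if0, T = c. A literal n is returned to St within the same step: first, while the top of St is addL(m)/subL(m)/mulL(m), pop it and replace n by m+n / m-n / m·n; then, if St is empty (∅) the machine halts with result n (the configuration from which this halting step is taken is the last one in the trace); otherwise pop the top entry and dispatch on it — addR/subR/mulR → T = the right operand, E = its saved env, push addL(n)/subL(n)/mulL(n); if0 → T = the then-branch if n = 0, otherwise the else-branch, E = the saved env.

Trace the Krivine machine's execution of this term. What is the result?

0. <T=(3 + (((λq. ((λw. ((λy. q) w)) q)) 2) * ((2 * 0) + (if0 3 then 0 else -2)))), E=∅, St=∅>
1. <T=3, E=∅, St=[addR]>
2. <T=(((λq. ((λw. ((λy. q) w)) q)) 2) * ((2 * 0) + (if0 3 then 0 else -2))), E=∅, St=[addL(3)]>
3. <T=((λq. ((λw. ((λy. q) w)) q)) 2), E=∅, St=[mulR :: addL(3)]>
4. <T=(λq. ((λw. ((λy. q) w)) q)), E=∅, St=[thunk :: mulR :: addL(3)]>
5. <T=((λw. ((λy. q) w)) q), E={q↦thunk(2, ∅)}, St=[mulR :: addL(3)]>
6. <T=(λw. ((λy. q) w)), E={q↦thunk(2, ∅)}, St=[thunk :: mulR :: addL(3)]>
7. <T=((λy. q) w), E={w↦thunk(q, {q↦thunk(2, ∅)}), q↦thunk(2, ∅)}, St=[mulR :: addL(3)]>
8. <T=(λy. q), E={w↦thunk(q, {q↦thunk(2, ∅)}), q↦thunk(2, ∅)}, St=[thunk :: mulR :: addL(3)]>
9. <T=q, E={y↦thunk(w, {w↦thunk(q, {q↦thunk(2, ∅)}), q↦thunk(2, ∅)}), w↦thunk(q, {q↦thunk(2, ∅)}), q↦thunk(2, ∅)}, St=[mulR :: addL(3)]>
10. <T=2, E=∅, St=[mulR :: addL(3)]>
11. <T=((2 * 0) + (if0 3 then 0 else -2)), E=∅, St=[mulL(2) :: addL(3)]>
12. <T=(2 * 0), E=∅, St=[addR :: mulL(2) :: addL(3)]>
13. <T=2, E=∅, St=[mulR :: addR :: mulL(2) :: addL(3)]>
14. <T=0, E=∅, St=[mulL(2) :: addR :: mulL(2) :: addL(3)]>
15. <T=(if0 3 then 0 else -2), E=∅, St=[addL(0) :: mulL(2) :: addL(3)]>
16. <T=3, E=∅, St=[if0 :: addL(0) :: mulL(2) :: addL(3)]>
17. <T=-2, E=∅, St=[addL(0) :: mulL(2) :: addL(3)]>
→ final value -1

Answer: -1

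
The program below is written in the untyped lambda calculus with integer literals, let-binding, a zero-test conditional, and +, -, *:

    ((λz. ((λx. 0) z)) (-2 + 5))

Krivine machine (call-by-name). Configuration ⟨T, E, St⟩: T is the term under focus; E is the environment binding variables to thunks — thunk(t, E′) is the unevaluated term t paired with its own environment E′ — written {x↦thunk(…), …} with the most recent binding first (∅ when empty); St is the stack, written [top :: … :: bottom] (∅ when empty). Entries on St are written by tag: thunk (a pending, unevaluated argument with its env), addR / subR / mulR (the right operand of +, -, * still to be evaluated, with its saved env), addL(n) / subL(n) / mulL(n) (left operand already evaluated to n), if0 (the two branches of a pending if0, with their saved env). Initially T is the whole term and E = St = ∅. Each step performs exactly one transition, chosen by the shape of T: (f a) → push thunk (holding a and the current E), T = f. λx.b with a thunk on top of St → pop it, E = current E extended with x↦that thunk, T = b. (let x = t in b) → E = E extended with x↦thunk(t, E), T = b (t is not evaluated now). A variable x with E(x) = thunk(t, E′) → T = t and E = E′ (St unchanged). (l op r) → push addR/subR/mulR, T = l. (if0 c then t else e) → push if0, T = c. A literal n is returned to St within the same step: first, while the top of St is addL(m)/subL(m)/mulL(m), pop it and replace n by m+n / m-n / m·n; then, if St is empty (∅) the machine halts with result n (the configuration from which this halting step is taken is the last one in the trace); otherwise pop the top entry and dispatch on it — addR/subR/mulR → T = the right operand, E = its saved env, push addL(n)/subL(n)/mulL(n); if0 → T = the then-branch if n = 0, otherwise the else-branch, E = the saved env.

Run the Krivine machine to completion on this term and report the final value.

step 0: [T=((λz. ((λx. 0) z)) (-2 + 5)) | E=∅ | St=∅]
step 1: [T=(λz. ((λx. 0) z)) | E=∅ | St=[thunk]]
step 2: [T=((λx. 0) z) | E={z↦thunk((-2 + 5), ∅)} | St=∅]
step 3: [T=(λx. 0) | E={z↦thunk((-2 + 5), ∅)} | St=[thunk]]
step 4: [T=0 | E={x↦thunk(z, {z↦thunk((-2 + 5), ∅)}), z↦thunk((-2 + 5), ∅)} | St=∅]
→ final value 0

Answer: 0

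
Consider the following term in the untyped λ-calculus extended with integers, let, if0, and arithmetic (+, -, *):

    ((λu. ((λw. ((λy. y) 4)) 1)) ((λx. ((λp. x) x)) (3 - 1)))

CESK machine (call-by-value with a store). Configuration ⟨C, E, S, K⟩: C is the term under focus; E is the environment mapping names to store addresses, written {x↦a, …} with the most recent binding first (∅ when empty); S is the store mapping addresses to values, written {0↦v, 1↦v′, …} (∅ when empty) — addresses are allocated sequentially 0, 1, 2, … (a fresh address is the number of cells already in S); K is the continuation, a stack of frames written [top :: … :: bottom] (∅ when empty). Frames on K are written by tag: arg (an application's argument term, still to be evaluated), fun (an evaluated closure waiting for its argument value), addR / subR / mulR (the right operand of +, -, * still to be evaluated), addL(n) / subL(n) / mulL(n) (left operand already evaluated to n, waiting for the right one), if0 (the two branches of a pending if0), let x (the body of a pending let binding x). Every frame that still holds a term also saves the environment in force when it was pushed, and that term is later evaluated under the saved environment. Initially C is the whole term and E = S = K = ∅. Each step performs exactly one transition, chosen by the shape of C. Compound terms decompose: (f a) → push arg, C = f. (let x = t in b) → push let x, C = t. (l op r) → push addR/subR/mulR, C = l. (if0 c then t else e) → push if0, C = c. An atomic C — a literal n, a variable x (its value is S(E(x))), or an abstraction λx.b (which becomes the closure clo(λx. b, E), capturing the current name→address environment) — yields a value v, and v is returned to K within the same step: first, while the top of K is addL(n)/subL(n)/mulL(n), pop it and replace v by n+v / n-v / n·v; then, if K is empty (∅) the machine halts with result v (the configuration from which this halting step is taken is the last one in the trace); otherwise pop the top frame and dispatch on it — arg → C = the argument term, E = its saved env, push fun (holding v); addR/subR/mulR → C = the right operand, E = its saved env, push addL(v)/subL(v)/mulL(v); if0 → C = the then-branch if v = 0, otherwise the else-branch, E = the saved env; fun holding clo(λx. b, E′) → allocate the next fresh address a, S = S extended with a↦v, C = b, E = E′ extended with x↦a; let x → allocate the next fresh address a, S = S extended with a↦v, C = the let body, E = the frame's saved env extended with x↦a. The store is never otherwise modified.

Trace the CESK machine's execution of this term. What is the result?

Answer: 4

Derivation:
[0] <C=((λu. ((λw. ((λy. y) 4)) 1)) ((λx. ((λp. x) x)) (3 - 1))), E=∅, S=∅, K=∅>
[1] <C=(λu. ((λw. ((λy. y) 4)) 1)), E=∅, S=∅, K=[arg]>
[2] <C=((λx. ((λp. x) x)) (3 - 1)), E=∅, S=∅, K=[fun]>
[3] <C=(λx. ((λp. x) x)), E=∅, S=∅, K=[arg :: fun]>
[4] <C=(3 - 1), E=∅, S=∅, K=[fun :: fun]>
[5] <C=3, E=∅, S=∅, K=[subR :: fun :: fun]>
[6] <C=1, E=∅, S=∅, K=[subL(3) :: fun :: fun]>
[7] <C=((λp. x) x), E={x↦0}, S={0↦2}, K=[fun]>
[8] <C=(λp. x), E={x↦0}, S={0↦2}, K=[arg :: fun]>
[9] <C=x, E={x↦0}, S={0↦2}, K=[fun :: fun]>
[10] <C=x, E={p↦1, x↦0}, S={0↦2, 1↦2}, K=[fun]>
[11] <C=((λw. ((λy. y) 4)) 1), E={u↦2}, S={0↦2, 1↦2, 2↦2}, K=∅>
[12] <C=(λw. ((λy. y) 4)), E={u↦2}, S={0↦2, 1↦2, 2↦2}, K=[arg]>
[13] <C=1, E={u↦2}, S={0↦2, 1↦2, 2↦2}, K=[fun]>
[14] <C=((λy. y) 4), E={w↦3, u↦2}, S={0↦2, 1↦2, 2↦2, 3↦1}, K=∅>
[15] <C=(λy. y), E={w↦3, u↦2}, S={0↦2, 1↦2, 2↦2, 3↦1}, K=[arg]>
[16] <C=4, E={w↦3, u↦2}, S={0↦2, 1↦2, 2↦2, 3↦1}, K=[fun]>
[17] <C=y, E={y↦4, w↦3, u↦2}, S={0↦2, 1↦2, 2↦2, 3↦1, 4↦4}, K=∅>
→ final value 4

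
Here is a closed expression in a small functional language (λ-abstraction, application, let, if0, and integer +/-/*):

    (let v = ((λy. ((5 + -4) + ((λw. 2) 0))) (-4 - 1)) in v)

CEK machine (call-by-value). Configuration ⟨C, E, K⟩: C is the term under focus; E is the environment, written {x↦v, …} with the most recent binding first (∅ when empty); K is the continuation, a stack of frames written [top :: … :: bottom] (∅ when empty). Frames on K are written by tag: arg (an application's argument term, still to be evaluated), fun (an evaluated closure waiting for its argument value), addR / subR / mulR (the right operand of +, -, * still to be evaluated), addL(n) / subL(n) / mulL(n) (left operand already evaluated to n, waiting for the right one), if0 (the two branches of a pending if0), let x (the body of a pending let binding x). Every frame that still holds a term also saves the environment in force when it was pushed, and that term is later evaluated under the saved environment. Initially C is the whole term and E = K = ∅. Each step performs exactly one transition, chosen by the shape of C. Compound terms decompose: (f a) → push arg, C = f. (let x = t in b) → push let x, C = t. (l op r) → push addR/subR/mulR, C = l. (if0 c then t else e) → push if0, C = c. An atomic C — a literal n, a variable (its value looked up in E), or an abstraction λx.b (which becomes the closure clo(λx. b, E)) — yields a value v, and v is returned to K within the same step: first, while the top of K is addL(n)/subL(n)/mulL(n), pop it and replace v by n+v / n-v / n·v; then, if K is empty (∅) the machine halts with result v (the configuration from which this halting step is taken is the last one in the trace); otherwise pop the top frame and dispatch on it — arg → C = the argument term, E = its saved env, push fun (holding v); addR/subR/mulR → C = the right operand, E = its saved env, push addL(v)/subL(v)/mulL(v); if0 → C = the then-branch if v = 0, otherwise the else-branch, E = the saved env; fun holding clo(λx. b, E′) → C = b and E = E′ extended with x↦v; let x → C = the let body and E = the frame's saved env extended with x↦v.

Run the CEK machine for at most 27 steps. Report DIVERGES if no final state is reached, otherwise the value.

[0] ⟨C=(let v = ((λy. ((5 + -4) + ((λw. 2) 0))) (-4 - 1)) in v); E=∅; K=∅⟩
[1] ⟨C=((λy. ((5 + -4) + ((λw. 2) 0))) (-4 - 1)); E=∅; K=[let v]⟩
[2] ⟨C=(λy. ((5 + -4) + ((λw. 2) 0))); E=∅; K=[arg :: let v]⟩
[3] ⟨C=(-4 - 1); E=∅; K=[fun :: let v]⟩
[4] ⟨C=-4; E=∅; K=[subR :: fun :: let v]⟩
[5] ⟨C=1; E=∅; K=[subL(-4) :: fun :: let v]⟩
[6] ⟨C=((5 + -4) + ((λw. 2) 0)); E={y↦-5}; K=[let v]⟩
[7] ⟨C=(5 + -4); E={y↦-5}; K=[addR :: let v]⟩
[8] ⟨C=5; E={y↦-5}; K=[addR :: addR :: let v]⟩
[9] ⟨C=-4; E={y↦-5}; K=[addL(5) :: addR :: let v]⟩
[10] ⟨C=((λw. 2) 0); E={y↦-5}; K=[addL(1) :: let v]⟩
[11] ⟨C=(λw. 2); E={y↦-5}; K=[arg :: addL(1) :: let v]⟩
[12] ⟨C=0; E={y↦-5}; K=[fun :: addL(1) :: let v]⟩
[13] ⟨C=2; E={w↦0, y↦-5}; K=[addL(1) :: let v]⟩
[14] ⟨C=v; E={v↦3}; K=∅⟩
→ final value 3

Answer: 3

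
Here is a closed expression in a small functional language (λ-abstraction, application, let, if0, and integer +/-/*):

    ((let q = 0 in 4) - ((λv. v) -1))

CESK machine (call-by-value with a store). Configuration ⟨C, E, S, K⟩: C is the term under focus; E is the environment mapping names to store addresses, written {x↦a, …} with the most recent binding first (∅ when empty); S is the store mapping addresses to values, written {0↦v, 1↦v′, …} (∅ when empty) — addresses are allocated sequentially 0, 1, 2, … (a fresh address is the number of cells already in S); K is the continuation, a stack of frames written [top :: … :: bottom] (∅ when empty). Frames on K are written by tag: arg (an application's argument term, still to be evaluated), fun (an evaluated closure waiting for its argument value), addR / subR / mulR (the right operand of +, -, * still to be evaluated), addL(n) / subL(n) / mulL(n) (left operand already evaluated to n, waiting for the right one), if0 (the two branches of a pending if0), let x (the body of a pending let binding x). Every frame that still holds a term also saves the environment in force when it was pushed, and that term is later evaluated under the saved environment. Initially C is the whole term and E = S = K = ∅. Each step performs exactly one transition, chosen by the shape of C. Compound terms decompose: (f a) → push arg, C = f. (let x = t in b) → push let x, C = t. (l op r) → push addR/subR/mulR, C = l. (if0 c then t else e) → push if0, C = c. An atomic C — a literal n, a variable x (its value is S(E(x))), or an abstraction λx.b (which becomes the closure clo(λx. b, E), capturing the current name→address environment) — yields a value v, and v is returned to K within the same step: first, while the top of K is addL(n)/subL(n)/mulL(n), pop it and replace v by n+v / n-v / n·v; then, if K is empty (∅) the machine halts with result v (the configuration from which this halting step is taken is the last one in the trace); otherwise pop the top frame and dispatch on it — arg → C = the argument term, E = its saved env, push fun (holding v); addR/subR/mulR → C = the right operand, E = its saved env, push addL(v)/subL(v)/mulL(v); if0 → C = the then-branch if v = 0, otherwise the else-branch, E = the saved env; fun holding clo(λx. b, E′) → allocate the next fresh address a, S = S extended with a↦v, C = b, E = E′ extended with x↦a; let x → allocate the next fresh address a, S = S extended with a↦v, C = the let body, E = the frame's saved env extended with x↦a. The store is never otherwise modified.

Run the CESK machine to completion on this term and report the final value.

step 0: <C=((let q = 0 in 4) - ((λv. v) -1)), E=∅, S=∅, K=∅>
step 1: <C=(let q = 0 in 4), E=∅, S=∅, K=[subR]>
step 2: <C=0, E=∅, S=∅, K=[let q :: subR]>
step 3: <C=4, E={q↦0}, S={0↦0}, K=[subR]>
step 4: <C=((λv. v) -1), E=∅, S={0↦0}, K=[subL(4)]>
step 5: <C=(λv. v), E=∅, S={0↦0}, K=[arg :: subL(4)]>
step 6: <C=-1, E=∅, S={0↦0}, K=[fun :: subL(4)]>
step 7: <C=v, E={v↦1}, S={0↦0, 1↦-1}, K=[subL(4)]>
→ final value 5

Answer: 5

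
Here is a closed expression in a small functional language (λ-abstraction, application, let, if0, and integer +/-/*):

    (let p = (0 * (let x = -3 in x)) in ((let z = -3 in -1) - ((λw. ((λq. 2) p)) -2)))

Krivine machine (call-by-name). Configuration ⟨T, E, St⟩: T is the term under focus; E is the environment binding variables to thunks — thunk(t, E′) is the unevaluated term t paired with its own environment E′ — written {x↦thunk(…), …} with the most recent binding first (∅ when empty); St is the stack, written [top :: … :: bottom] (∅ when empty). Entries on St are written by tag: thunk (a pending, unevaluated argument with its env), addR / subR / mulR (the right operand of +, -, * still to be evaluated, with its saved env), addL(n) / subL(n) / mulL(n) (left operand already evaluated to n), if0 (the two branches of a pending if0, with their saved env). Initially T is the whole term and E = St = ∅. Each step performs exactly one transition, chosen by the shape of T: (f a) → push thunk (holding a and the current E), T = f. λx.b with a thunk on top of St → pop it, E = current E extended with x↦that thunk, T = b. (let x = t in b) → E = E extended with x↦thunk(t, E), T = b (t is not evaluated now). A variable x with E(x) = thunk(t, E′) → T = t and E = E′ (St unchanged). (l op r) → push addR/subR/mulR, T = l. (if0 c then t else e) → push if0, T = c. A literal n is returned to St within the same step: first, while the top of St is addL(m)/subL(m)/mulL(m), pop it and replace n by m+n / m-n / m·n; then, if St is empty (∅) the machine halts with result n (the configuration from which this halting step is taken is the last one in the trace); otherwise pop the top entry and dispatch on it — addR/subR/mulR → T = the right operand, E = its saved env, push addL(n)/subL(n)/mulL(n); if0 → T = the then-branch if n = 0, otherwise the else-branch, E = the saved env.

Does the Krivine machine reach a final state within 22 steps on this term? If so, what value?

0. [T=(let p = (0 * (let x = -3 in x)) in ((let z = -3 in -1) - ((λw. ((λq. 2) p)) -2))) | E=∅ | St=∅]
1. [T=((let z = -3 in -1) - ((λw. ((λq. 2) p)) -2)) | E={p↦thunk((0 * (let x = -3 in x)), ∅)} | St=∅]
2. [T=(let z = -3 in -1) | E={p↦thunk((0 * (let x = -3 in x)), ∅)} | St=[subR]]
3. [T=-1 | E={z↦thunk(-3, {p↦thunk((0 * (let x = -3 in x)), ∅)}), p↦thunk((0 * (let x = -3 in x)), ∅)} | St=[subR]]
4. [T=((λw. ((λq. 2) p)) -2) | E={p↦thunk((0 * (let x = -3 in x)), ∅)} | St=[subL(-1)]]
5. [T=(λw. ((λq. 2) p)) | E={p↦thunk((0 * (let x = -3 in x)), ∅)} | St=[thunk :: subL(-1)]]
6. [T=((λq. 2) p) | E={w↦thunk(-2, {p↦thunk((0 * (let x = -3 in x)), ∅)}), p↦thunk((0 * (let x = -3 in x)), ∅)} | St=[subL(-1)]]
7. [T=(λq. 2) | E={w↦thunk(-2, {p↦thunk((0 * (let x = -3 in x)), ∅)}), p↦thunk((0 * (let x = -3 in x)), ∅)} | St=[thunk :: subL(-1)]]
8. [T=2 | E={q↦thunk(p, {w↦thunk(-2, {p↦thunk((0 * (let x = -3 in x)), ∅)}), p↦thunk((0 * (let x = -3 in x)), ∅)}), w↦thunk(-2, {p↦thunk((0 * (let x = -3 in x)), ∅)}), p↦thunk((0 * (let x = -3 in x)), ∅)} | St=[subL(-1)]]
→ final value -3

Answer: -3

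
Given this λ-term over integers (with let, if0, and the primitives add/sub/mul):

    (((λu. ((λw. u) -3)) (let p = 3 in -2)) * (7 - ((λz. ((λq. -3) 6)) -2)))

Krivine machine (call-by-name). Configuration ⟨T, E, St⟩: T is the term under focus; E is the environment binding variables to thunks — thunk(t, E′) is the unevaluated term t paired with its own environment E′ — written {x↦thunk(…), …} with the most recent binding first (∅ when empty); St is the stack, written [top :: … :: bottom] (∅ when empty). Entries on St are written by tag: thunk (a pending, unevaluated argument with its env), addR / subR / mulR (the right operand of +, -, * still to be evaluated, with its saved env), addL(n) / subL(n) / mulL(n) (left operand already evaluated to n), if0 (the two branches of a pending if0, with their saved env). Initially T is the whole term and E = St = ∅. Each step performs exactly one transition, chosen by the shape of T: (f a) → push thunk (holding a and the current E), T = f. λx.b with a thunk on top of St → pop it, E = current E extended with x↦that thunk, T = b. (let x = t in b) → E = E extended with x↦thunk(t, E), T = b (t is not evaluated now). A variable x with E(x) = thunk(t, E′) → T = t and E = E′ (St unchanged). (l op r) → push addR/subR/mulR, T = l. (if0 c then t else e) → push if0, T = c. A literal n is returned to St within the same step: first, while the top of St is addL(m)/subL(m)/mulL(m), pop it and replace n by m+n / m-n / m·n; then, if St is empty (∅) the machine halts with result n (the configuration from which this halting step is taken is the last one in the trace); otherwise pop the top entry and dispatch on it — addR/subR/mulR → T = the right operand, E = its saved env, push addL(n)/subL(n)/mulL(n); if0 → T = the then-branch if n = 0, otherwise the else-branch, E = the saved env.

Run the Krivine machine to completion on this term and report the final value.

Answer: -20

Machine steps:
[0] [T=(((λu. ((λw. u) -3)) (let p = 3 in -2)) * (7 - ((λz. ((λq. -3) 6)) -2))) | E=∅ | St=∅]
[1] [T=((λu. ((λw. u) -3)) (let p = 3 in -2)) | E=∅ | St=[mulR]]
[2] [T=(λu. ((λw. u) -3)) | E=∅ | St=[thunk :: mulR]]
[3] [T=((λw. u) -3) | E={u↦thunk((let p = 3 in -2), ∅)} | St=[mulR]]
[4] [T=(λw. u) | E={u↦thunk((let p = 3 in -2), ∅)} | St=[thunk :: mulR]]
[5] [T=u | E={w↦thunk(-3, {u↦thunk((let p = 3 in -2), ∅)}), u↦thunk((let p = 3 in -2), ∅)} | St=[mulR]]
[6] [T=(let p = 3 in -2) | E=∅ | St=[mulR]]
[7] [T=-2 | E={p↦thunk(3, ∅)} | St=[mulR]]
[8] [T=(7 - ((λz. ((λq. -3) 6)) -2)) | E=∅ | St=[mulL(-2)]]
[9] [T=7 | E=∅ | St=[subR :: mulL(-2)]]
[10] [T=((λz. ((λq. -3) 6)) -2) | E=∅ | St=[subL(7) :: mulL(-2)]]
[11] [T=(λz. ((λq. -3) 6)) | E=∅ | St=[thunk :: subL(7) :: mulL(-2)]]
[12] [T=((λq. -3) 6) | E={z↦thunk(-2, ∅)} | St=[subL(7) :: mulL(-2)]]
[13] [T=(λq. -3) | E={z↦thunk(-2, ∅)} | St=[thunk :: subL(7) :: mulL(-2)]]
[14] [T=-3 | E={q↦thunk(6, {z↦thunk(-2, ∅)}), z↦thunk(-2, ∅)} | St=[subL(7) :: mulL(-2)]]
→ final value -20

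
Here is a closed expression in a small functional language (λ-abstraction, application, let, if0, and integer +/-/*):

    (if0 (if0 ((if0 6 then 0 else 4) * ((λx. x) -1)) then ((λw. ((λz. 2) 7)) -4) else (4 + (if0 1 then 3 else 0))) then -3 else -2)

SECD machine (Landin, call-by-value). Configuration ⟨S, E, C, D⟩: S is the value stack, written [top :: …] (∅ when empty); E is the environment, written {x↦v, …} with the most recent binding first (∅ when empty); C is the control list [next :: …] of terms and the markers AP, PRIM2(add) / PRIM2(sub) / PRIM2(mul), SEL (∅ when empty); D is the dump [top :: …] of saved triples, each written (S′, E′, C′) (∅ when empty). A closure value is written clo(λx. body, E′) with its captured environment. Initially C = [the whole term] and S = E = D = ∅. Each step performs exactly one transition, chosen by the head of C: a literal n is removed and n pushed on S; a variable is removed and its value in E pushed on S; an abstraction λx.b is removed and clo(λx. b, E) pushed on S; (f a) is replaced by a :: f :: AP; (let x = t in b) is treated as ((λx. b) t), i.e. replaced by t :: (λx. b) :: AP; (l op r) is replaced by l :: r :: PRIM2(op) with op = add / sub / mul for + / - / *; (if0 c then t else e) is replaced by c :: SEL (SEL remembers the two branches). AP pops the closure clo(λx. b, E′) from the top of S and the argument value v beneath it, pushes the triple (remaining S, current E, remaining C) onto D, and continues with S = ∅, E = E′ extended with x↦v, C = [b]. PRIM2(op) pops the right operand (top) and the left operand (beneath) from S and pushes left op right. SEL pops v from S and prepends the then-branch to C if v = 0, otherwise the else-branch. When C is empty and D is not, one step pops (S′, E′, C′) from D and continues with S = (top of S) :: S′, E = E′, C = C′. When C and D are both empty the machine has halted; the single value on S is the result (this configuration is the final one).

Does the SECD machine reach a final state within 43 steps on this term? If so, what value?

0. [S=∅ | E=∅ | C=[(if0 (if0 ((if0 6 then 0 else 4) * ((λx. x) -1)) then ((λw. ((λz. 2) 7)) -4) else (4 + (if0 1 then 3 else 0))) then -3 else -2)] | D=∅]
1. [S=∅ | E=∅ | C=[(if0 ((if0 6 then 0 else 4) * ((λx. x) -1)) then ((λw. ((λz. 2) 7)) -4) else (4 + (if0 1 then 3 else 0))) :: SEL] | D=∅]
2. [S=∅ | E=∅ | C=[((if0 6 then 0 else 4) * ((λx. x) -1)) :: SEL :: SEL] | D=∅]
3. [S=∅ | E=∅ | C=[(if0 6 then 0 else 4) :: ((λx. x) -1) :: PRIM2(mul) :: SEL :: SEL] | D=∅]
4. [S=∅ | E=∅ | C=[6 :: SEL :: ((λx. x) -1) :: PRIM2(mul) :: SEL :: SEL] | D=∅]
5. [S=[6] | E=∅ | C=[SEL :: ((λx. x) -1) :: PRIM2(mul) :: SEL :: SEL] | D=∅]
6. [S=∅ | E=∅ | C=[4 :: ((λx. x) -1) :: PRIM2(mul) :: SEL :: SEL] | D=∅]
7. [S=[4] | E=∅ | C=[((λx. x) -1) :: PRIM2(mul) :: SEL :: SEL] | D=∅]
8. [S=[4] | E=∅ | C=[-1 :: (λx. x) :: AP :: PRIM2(mul) :: SEL :: SEL] | D=∅]
9. [S=[-1 :: 4] | E=∅ | C=[(λx. x) :: AP :: PRIM2(mul) :: SEL :: SEL] | D=∅]
10. [S=[clo(λx. x, ∅) :: -1 :: 4] | E=∅ | C=[AP :: PRIM2(mul) :: SEL :: SEL] | D=∅]
11. [S=∅ | E={x↦-1} | C=[x] | D=[([4], ∅, [PRIM2(mul) :: SEL :: SEL])]]
12. [S=[-1] | E={x↦-1} | C=∅ | D=[([4], ∅, [PRIM2(mul) :: SEL :: SEL])]]
13. [S=[-1 :: 4] | E=∅ | C=[PRIM2(mul) :: SEL :: SEL] | D=∅]
14. [S=[-4] | E=∅ | C=[SEL :: SEL] | D=∅]
15. [S=∅ | E=∅ | C=[(4 + (if0 1 then 3 else 0)) :: SEL] | D=∅]
16. [S=∅ | E=∅ | C=[4 :: (if0 1 then 3 else 0) :: PRIM2(add) :: SEL] | D=∅]
17. [S=[4] | E=∅ | C=[(if0 1 then 3 else 0) :: PRIM2(add) :: SEL] | D=∅]
18. [S=[4] | E=∅ | C=[1 :: SEL :: PRIM2(add) :: SEL] | D=∅]
19. [S=[1 :: 4] | E=∅ | C=[SEL :: PRIM2(add) :: SEL] | D=∅]
20. [S=[4] | E=∅ | C=[0 :: PRIM2(add) :: SEL] | D=∅]
21. [S=[0 :: 4] | E=∅ | C=[PRIM2(add) :: SEL] | D=∅]
22. [S=[4] | E=∅ | C=[SEL] | D=∅]
23. [S=∅ | E=∅ | C=[-2] | D=∅]
24. [S=[-2] | E=∅ | C=∅ | D=∅]
→ final value -2

Answer: -2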